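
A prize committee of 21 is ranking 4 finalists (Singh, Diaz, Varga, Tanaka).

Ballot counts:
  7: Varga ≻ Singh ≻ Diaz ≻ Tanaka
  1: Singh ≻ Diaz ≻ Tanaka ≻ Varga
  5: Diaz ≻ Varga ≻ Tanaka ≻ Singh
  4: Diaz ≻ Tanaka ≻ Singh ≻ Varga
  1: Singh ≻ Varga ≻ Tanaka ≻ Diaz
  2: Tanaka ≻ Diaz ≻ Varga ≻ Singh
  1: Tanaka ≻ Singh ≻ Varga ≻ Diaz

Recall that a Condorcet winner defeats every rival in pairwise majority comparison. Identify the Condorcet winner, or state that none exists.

Diaz

Check each pair by majority over 21 ballots:
Singh vs Diaz: Diaz, 11–10.
Singh vs Varga: 7 to 14, Varga.
Singh vs Tanaka: Tanaka wins 12–9.
Diaz vs Varga: Diaz preferred on 1+5+4+2 = 12 ballots; Diaz wins 12–9.
Diaz vs Tanaka: Diaz wins 17–4.
Varga–Tanaka: Varga 13–8.
Diaz defeats every rival head-to-head and is the Condorcet winner.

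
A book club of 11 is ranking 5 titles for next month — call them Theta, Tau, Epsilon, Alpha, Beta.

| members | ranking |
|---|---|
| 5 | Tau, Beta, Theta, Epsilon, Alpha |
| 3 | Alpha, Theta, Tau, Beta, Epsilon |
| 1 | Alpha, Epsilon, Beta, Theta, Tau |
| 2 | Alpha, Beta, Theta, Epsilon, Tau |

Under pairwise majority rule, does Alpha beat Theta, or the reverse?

Ballots ranking Alpha above Theta: 3 + 1 + 2 = 6.
Ballots ranking Theta above Alpha: 11 − 6 = 5.
Alpha wins the head-to-head 6–5.

Alpha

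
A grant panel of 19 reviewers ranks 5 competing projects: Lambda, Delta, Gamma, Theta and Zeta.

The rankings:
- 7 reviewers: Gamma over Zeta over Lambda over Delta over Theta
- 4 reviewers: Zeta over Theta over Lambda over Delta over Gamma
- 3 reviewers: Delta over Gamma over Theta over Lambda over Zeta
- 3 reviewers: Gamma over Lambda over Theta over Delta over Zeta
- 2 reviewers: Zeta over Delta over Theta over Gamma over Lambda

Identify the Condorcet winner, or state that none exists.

Gamma

Head-to-head results (19 reviewers):
Lambda vs Delta: 7+4+3 = 14 for Lambda, 5 for Delta — Lambda by 14–5.
Lambda vs Gamma: Lambda preferred on 4 ballots; Gamma wins 15–4.
Lambda vs Theta: Lambda preferred on 7+3 = 10 ballots; Lambda wins 10–9.
Lambda vs Zeta: Lambda preferred on 3+3 = 6 ballots; Zeta wins 13–6.
Delta vs Gamma: Delta preferred on 4+3+2 = 9 ballots; Gamma wins 10–9.
Delta vs Theta: Delta is ranked higher on 7+3+2 = 12 ballots, Theta on 7. Delta wins 12–7.
Delta vs Zeta: Delta is ranked higher on 3+3 = 6 ballots, Zeta on 13. Zeta wins 13–6.
Gamma vs Theta: 13 to 6, Gamma.
Gamma vs Zeta: 13 to 6, Gamma.
Theta vs Zeta: Theta is ranked higher on 3+3 = 6 ballots, Zeta on 13. Zeta wins 13–6.
Gamma wins every pairwise contest, so Gamma is the Condorcet winner.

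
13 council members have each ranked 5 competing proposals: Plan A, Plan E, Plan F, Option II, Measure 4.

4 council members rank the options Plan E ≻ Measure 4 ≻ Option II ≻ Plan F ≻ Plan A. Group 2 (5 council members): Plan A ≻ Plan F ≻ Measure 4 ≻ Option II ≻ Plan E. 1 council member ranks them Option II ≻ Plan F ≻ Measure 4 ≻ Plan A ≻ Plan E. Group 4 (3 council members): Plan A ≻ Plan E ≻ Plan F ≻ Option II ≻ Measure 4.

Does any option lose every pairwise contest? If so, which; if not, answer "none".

Option II

Head-to-head results (13 council members):
Plan A vs Plan E: Plan A is ranked higher on 5+1+3 = 9 ballots, Plan E on 4. Plan A wins 9–4.
Plan A vs Plan F: 5+3 = 8 for Plan A, 5 for Plan F — Plan A by 8–5.
Plan A vs Option II: Plan A, 8–5.
Plan A vs Measure 4: Plan A is ranked higher on 5+3 = 8 ballots, Measure 4 on 5. Plan A wins 8–5.
Plan E vs Plan F: Plan E is ranked higher on 4+3 = 7 ballots, Plan F on 6. Plan E wins 7–6.
Plan E–Option II: Plan E 7–6.
Plan E vs Measure 4: Plan E is ranked higher on 4+3 = 7 ballots, Measure 4 on 6. Plan E wins 7–6.
Plan F vs Option II: Plan F, 8–5.
Plan F vs Measure 4: Plan F, 9–4.
Option II vs Measure 4: Measure 4, 9–4.
Option II is beaten in every head-to-head and is the Condorcet loser.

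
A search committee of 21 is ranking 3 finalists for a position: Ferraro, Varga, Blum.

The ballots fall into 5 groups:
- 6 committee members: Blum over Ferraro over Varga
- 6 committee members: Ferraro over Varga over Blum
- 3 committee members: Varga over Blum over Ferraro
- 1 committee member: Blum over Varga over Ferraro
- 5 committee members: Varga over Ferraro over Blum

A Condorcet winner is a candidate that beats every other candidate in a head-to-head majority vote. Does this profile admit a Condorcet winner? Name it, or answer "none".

Check each pair by majority over 21 ballots:
Ferraro vs Varga: 12 to 9, Ferraro.
Ferraro vs Blum: Ferraro is ranked higher on 6+5 = 11 ballots, Blum on 10. Ferraro wins 11–10.
Varga vs Blum: 6+3+5 = 14 for Varga, 7 for Blum — Varga by 14–7.
Ferraro wins every pairwise contest, so Ferraro is the Condorcet winner.

Ferraro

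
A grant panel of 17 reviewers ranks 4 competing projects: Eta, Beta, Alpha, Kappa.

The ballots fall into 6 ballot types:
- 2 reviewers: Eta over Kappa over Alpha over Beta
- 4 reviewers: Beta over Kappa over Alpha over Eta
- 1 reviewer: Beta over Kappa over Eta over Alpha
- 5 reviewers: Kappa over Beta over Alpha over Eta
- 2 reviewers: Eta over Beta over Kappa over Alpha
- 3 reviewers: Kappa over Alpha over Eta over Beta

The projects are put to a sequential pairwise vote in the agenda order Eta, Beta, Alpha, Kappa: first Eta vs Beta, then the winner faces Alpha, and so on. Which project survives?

Round 1: Eta vs Beta — 7–10, Beta advances.
Round 2: Beta vs Alpha — 12–5, Beta advances.
Round 3: Beta vs Kappa — 7–10, Kappa advances.
The agenda winner is Kappa.

Kappa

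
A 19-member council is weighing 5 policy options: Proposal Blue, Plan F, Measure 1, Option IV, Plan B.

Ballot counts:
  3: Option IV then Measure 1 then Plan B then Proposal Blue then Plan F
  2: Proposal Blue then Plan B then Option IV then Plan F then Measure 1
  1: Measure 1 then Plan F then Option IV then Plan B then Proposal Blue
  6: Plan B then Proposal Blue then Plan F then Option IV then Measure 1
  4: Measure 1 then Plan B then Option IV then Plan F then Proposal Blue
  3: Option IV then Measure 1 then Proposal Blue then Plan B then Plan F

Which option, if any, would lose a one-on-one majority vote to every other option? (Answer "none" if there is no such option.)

Plan F

Pairwise majorities:
Proposal Blue vs Plan F: 3+2+6+3 = 14 for Proposal Blue, 5 for Plan F — Proposal Blue by 14–5.
Proposal Blue vs Measure 1: 2+6 = 8 for Proposal Blue, 11 for Measure 1 — Measure 1 by 11–8.
Proposal Blue–Option IV: Option IV 11–8.
Proposal Blue–Plan B: Plan B 14–5.
Plan F vs Measure 1: Measure 1 wins 11–8.
Plan F vs Option IV: Plan F is ranked higher on 1+6 = 7 ballots, Option IV on 12. Option IV wins 12–7.
Plan F vs Plan B: Plan F preferred on 1 ballot; Plan B wins 18–1.
Measure 1 vs Option IV: Measure 1 preferred on 1+4 = 5 ballots; Option IV wins 14–5.
Measure 1 vs Plan B: 3+1+4+3 = 11 for Measure 1, 8 for Plan B — Measure 1 by 11–8.
Option IV vs Plan B: Plan B, 12–7.
Only Plan F has no wins; Plan F is the Condorcet loser.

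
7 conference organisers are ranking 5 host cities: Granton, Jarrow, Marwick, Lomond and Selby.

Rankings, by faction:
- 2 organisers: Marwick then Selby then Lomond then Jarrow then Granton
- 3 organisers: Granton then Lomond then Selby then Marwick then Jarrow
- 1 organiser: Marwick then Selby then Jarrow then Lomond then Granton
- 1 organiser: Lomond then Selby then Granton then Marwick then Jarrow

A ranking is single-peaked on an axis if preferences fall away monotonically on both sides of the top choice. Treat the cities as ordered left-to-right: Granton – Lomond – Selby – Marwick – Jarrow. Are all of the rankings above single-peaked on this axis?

yes

Axis positions: Granton=1, Lomond=2, Selby=3, Marwick=4, Jarrow=5.
Faction 1 (peak Marwick at position 4): ranking walks positions 4-3-2-5-1, expanding outward from the peak — single-peaked.
Faction 2 (peak Granton at position 1): ranking walks positions 1-2-3-4-5, expanding outward from the peak — single-peaked.
Faction 3 (peak Marwick at position 4): ranking walks positions 4-3-5-2-1, expanding outward from the peak — single-peaked.
Faction 4 (peak Lomond at position 2): ranking walks positions 2-3-1-4-5, expanding outward from the peak — single-peaked.
Every ranking is single-peaked on this axis.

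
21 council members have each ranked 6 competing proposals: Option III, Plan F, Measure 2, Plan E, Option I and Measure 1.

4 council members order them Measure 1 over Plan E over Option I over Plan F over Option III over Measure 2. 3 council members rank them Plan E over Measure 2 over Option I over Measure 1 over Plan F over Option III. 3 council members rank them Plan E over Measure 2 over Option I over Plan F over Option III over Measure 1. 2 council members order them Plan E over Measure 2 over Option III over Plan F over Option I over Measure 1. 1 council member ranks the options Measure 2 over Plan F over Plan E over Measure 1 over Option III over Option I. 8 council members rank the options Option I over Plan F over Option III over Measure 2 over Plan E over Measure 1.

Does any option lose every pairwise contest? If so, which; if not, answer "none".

Pairwise majorities:
Option III vs Plan F: 2 to 19, Plan F.
Option III vs Measure 2: Option III, 12–9.
Option III vs Plan E: Option III is ranked higher on 8 ballots, Plan E on 13. Plan E wins 13–8.
Option III–Option I: Option I 18–3.
Option III vs Measure 1: Option III wins 13–8.
Plan F vs Measure 2: 4+8 = 12 for Plan F, 9 for Measure 2 — Plan F by 12–9.
Plan F vs Plan E: Plan E wins 12–9.
Plan F vs Option I: 2+1 = 3 for Plan F, 18 for Option I — Option I by 18–3.
Plan F–Measure 1: Plan F 14–7.
Measure 2 vs Plan E: Plan E, 12–9.
Measure 2 vs Option I: 3+3+2+1 = 9 for Measure 2, 12 for Option I — Option I by 12–9.
Measure 2 vs Measure 1: Measure 2, 17–4.
Plan E vs Option I: 4+3+3+2+1 = 13 for Plan E, 8 for Option I — Plan E by 13–8.
Plan E vs Measure 1: Plan E preferred on 3+3+2+1+8 = 17 ballots; Plan E wins 17–4.
Option I vs Measure 1: Option I wins 16–5.
Only Measure 1 has no wins; Measure 1 is the Condorcet loser.

Measure 1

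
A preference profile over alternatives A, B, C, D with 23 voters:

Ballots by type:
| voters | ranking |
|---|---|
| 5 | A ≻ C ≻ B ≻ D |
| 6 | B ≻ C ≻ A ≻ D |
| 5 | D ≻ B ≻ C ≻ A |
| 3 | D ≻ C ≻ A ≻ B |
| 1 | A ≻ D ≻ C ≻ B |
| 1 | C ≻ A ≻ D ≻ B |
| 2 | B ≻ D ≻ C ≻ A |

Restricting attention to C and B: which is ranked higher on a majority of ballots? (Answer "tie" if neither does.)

B

Ballots ranking C above B: 5 + 3 + 1 + 1 = 10.
Ballots ranking B above C: 23 − 10 = 13.
B wins the head-to-head 13–10.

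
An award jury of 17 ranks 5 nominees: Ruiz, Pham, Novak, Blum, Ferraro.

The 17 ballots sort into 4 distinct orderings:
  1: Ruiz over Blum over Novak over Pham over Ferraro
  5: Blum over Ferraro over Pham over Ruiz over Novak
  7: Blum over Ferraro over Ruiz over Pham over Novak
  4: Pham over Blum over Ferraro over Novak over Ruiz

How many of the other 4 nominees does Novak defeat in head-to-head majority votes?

0

Novak against each rival (17 jurors):
Novak vs Ruiz: Ruiz, 13–4.
Novak vs Pham: Novak preferred on 1 ballot; Pham wins 16–1.
Novak vs Blum: Blum, 17–0.
Novak vs Ferraro: 1 to 16, Ferraro.
Novak beats no one; loses to Ruiz, Pham, Blum, Ferraro — 0 pairwise wins.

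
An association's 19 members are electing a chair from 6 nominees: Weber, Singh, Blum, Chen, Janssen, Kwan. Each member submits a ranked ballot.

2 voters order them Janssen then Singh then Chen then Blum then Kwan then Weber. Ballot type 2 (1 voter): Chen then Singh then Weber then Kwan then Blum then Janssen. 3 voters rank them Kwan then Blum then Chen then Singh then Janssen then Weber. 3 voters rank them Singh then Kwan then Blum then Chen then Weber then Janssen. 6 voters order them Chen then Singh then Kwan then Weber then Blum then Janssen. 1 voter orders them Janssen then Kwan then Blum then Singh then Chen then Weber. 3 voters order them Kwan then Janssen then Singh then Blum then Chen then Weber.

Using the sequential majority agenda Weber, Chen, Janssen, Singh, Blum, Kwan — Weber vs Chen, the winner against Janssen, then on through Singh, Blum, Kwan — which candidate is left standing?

Round 1: Weber vs Chen — 0–19, Chen advances.
Round 2: Chen vs Janssen — 13–6, Chen advances.
Round 3: Chen vs Singh — 10–9, Chen advances.
Round 4: Chen vs Blum — 9–10, Blum advances.
Round 5: Blum vs Kwan — 2–17, Kwan advances.
The agenda winner is Kwan.

Kwan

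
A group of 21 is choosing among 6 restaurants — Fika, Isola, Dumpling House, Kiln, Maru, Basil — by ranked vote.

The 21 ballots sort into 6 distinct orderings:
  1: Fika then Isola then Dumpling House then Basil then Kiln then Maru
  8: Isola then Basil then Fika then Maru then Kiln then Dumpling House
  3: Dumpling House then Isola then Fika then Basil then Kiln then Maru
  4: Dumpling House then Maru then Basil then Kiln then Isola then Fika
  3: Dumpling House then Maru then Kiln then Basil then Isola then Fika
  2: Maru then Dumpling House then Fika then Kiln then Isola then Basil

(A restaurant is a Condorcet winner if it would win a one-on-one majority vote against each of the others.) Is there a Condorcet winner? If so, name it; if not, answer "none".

Dumpling House

Pairwise majorities:
Fika–Isola: Isola 18–3.
Fika vs Dumpling House: Dumpling House wins 12–9.
Fika vs Kiln: Fika, 14–7.
Fika vs Maru: Fika, 12–9.
Fika vs Basil: Basil, 15–6.
Isola vs Dumpling House: Dumpling House, 12–9.
Isola vs Kiln: Isola wins 12–9.
Isola–Maru: Isola 12–9.
Isola vs Basil: Isola wins 14–7.
Dumpling House–Kiln: Dumpling House 13–8.
Dumpling House–Maru: Dumpling House 11–10.
Dumpling House vs Basil: Dumpling House wins 13–8.
Kiln–Maru: Maru 17–4.
Kiln–Basil: Basil 16–5.
Maru vs Basil: Basil wins 12–9.
Dumpling House wins every pairwise contest, so Dumpling House is the Condorcet winner.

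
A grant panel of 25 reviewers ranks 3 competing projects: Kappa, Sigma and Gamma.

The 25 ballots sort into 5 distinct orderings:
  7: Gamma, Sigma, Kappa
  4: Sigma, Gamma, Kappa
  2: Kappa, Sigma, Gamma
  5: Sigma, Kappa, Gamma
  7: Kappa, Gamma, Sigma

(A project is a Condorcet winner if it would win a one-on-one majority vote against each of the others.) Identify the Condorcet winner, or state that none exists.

none

Check each pair by majority over 25 ballots:
Kappa vs Sigma: Sigma wins 16–9.
Kappa vs Gamma: Kappa wins 14–11.
Sigma vs Gamma: Gamma, 14–11.
Every project loses at least once (Kappa loses to Sigma; Sigma loses to Gamma; Gamma loses to Kappa). The majority relation contains the cycle Kappa > Gamma > Sigma > Kappa, so there is no Condorcet winner.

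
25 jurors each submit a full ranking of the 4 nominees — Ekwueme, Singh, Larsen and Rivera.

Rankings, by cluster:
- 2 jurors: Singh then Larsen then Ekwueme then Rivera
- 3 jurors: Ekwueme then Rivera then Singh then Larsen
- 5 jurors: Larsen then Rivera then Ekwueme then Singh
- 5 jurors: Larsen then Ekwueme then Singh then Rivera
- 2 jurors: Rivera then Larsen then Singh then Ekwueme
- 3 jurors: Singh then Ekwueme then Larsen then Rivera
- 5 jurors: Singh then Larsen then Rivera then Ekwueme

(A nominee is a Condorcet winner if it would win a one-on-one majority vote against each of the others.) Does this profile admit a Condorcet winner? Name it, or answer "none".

Pairwise majorities:
Ekwueme vs Singh: Ekwueme is ranked higher on 3+5+5 = 13 ballots, Singh on 12. Ekwueme wins 13–12.
Ekwueme vs Larsen: Ekwueme is ranked higher on 3+3 = 6 ballots, Larsen on 19. Larsen wins 19–6.
Ekwueme vs Rivera: 13 to 12, Ekwueme.
Singh–Larsen: Singh 13–12.
Singh vs Rivera: Singh wins 15–10.
Larsen vs Rivera: Larsen, 20–5.
Each nominee drops at least one matchup (Ekwueme loses to Larsen; Singh loses to Ekwueme; Larsen loses to Singh; Rivera loses to Ekwueme); the cycle Ekwueme beats Singh beats Larsen beats Ekwueme rules out a Condorcet winner.

none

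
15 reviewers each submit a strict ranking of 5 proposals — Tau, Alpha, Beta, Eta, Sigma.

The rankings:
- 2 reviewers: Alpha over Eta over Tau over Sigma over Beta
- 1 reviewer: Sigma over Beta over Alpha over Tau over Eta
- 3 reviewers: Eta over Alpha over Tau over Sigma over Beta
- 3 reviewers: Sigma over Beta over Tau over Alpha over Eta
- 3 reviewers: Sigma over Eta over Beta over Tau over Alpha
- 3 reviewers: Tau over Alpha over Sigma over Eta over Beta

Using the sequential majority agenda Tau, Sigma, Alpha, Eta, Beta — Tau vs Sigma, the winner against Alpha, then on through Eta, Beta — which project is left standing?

Eta

Round 1: Tau vs Sigma — 8–7, Tau advances.
Round 2: Tau vs Alpha — 9–6, Tau advances.
Round 3: Tau vs Eta — 7–8, Eta advances.
Round 4: Eta vs Beta — 11–4, Eta advances.
The agenda winner is Eta.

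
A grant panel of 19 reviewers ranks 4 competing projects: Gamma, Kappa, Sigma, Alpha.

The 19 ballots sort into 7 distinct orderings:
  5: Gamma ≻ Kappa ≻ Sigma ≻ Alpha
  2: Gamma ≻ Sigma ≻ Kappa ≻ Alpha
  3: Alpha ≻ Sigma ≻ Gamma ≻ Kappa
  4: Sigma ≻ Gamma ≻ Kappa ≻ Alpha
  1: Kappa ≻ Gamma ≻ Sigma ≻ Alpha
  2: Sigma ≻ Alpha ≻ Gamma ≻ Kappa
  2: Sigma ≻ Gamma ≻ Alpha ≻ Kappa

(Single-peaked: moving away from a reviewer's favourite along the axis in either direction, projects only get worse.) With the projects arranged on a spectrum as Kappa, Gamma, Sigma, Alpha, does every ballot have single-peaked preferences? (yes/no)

Axis positions: Kappa=1, Gamma=2, Sigma=3, Alpha=4.
Bloc 1 (peak Gamma at position 2): ranking walks positions 2-1-3-4, expanding outward from the peak — single-peaked.
Bloc 2 (peak Gamma at position 2): ranking walks positions 2-3-1-4, expanding outward from the peak — single-peaked.
Bloc 3 (peak Alpha at position 4): ranking walks positions 4-3-2-1, expanding outward from the peak — single-peaked.
Bloc 4 (peak Sigma at position 3): ranking walks positions 3-2-1-4, expanding outward from the peak — single-peaked.
Bloc 5 (peak Kappa at position 1): ranking walks positions 1-2-3-4, expanding outward from the peak — single-peaked.
Bloc 6 (peak Sigma at position 3): ranking walks positions 3-4-2-1, expanding outward from the peak — single-peaked.
Bloc 7 (peak Sigma at position 3): ranking walks positions 3-2-4-1, expanding outward from the peak — single-peaked.
Every ranking is single-peaked on this axis.

yes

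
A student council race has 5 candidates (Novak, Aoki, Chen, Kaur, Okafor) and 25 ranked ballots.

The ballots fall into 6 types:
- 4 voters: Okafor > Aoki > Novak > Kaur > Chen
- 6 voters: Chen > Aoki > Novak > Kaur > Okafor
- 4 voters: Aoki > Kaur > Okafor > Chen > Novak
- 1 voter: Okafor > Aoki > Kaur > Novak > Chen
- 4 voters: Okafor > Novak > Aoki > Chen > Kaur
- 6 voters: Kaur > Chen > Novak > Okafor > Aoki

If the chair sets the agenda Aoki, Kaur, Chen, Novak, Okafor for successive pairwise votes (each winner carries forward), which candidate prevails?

Okafor

Round 1: Aoki vs Kaur — 19–6, Aoki advances.
Round 2: Aoki vs Chen — 13–12, Aoki advances.
Round 3: Aoki vs Novak — 15–10, Aoki advances.
Round 4: Aoki vs Okafor — 10–15, Okafor advances.
Okafor survives the agenda.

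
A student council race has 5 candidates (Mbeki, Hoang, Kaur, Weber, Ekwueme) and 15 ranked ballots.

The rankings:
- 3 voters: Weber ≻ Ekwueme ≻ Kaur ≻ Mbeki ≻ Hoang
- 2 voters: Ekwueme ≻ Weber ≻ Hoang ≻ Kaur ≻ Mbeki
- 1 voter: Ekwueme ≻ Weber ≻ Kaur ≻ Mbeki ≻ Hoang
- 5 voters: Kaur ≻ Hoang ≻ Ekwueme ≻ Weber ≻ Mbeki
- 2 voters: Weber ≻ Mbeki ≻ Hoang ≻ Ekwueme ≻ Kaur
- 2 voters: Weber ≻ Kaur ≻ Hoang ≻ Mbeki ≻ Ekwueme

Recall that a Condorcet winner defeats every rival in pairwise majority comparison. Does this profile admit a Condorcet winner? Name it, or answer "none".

none

Pairwise majorities:
Mbeki vs Hoang: Hoang wins 9–6.
Mbeki–Kaur: Kaur 13–2.
Mbeki vs Weber: Weber, 15–0.
Mbeki vs Ekwueme: Ekwueme wins 11–4.
Hoang vs Kaur: Kaur wins 11–4.
Hoang vs Weber: Weber, 10–5.
Hoang–Ekwueme: Hoang 9–6.
Kaur vs Weber: Weber, 10–5.
Kaur–Ekwueme: Ekwueme 8–7.
Weber vs Ekwueme: Ekwueme, 8–7.
Each candidate drops at least one matchup (Mbeki loses to Hoang; Hoang loses to Kaur; Kaur loses to Weber; Weber loses to Ekwueme; Ekwueme loses to Hoang); the cycle Hoang beats Ekwueme beats Kaur beats Hoang rules out a Condorcet winner.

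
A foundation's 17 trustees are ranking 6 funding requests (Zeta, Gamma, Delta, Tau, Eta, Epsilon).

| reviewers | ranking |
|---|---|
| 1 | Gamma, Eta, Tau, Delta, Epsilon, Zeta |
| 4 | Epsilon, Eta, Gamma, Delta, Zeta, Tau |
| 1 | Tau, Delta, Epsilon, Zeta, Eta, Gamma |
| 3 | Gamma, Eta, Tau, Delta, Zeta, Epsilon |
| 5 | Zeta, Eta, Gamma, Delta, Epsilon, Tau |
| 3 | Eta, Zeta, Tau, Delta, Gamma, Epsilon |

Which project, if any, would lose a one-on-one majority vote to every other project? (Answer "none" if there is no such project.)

Head-to-head results (17 reviewers):
Zeta vs Gamma: Zeta preferred on 1+5+3 = 9 ballots; Zeta wins 9–8.
Zeta vs Delta: Delta, 9–8.
Zeta–Tau: Zeta 12–5.
Zeta vs Eta: Eta wins 11–6.
Zeta vs Epsilon: Zeta is ranked higher on 3+5+3 = 11 ballots, Epsilon on 6. Zeta wins 11–6.
Gamma–Delta: Gamma 13–4.
Gamma vs Tau: 13 to 4, Gamma.
Gamma vs Eta: Eta, 13–4.
Gamma vs Epsilon: 12 to 5, Gamma.
Delta vs Tau: 4+5 = 9 for Delta, 8 for Tau — Delta by 9–8.
Delta–Eta: Eta 16–1.
Delta vs Epsilon: Delta preferred on 1+1+3+5+3 = 13 ballots; Delta wins 13–4.
Tau vs Eta: Tau is ranked higher on 1 ballot, Eta on 16. Eta wins 16–1.
Tau vs Epsilon: Tau preferred on 1+1+3+3 = 8 ballots; Epsilon wins 9–8.
Eta vs Epsilon: Eta wins 12–5.
Tau loses to every other project — it is the Condorcet loser.

Tau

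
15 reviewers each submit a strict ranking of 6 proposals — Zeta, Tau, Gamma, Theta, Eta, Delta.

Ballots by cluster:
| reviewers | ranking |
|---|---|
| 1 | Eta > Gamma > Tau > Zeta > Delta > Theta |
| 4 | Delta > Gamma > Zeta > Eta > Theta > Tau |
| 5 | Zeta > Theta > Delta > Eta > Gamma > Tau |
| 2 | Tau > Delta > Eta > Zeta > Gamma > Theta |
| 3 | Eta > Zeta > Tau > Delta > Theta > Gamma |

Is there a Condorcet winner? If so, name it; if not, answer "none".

Head-to-head results (15 reviewers):
Zeta vs Tau: 4+5+3 = 12 for Zeta, 3 for Tau — Zeta by 12–3.
Zeta vs Gamma: 10 to 5, Zeta.
Zeta vs Theta: Zeta is ranked higher on 1+4+5+2+3 = 15 ballots, Theta on 0. Zeta wins 15–0.
Zeta–Eta: Zeta 9–6.
Zeta vs Delta: Zeta wins 9–6.
Tau vs Gamma: Gamma wins 10–5.
Tau vs Theta: Theta, 9–6.
Tau–Eta: Eta 13–2.
Tau vs Delta: Delta wins 9–6.
Gamma vs Theta: 1+4+2 = 7 for Gamma, 8 for Theta — Theta by 8–7.
Gamma vs Eta: Gamma preferred on 4 ballots; Eta wins 11–4.
Gamma–Delta: Delta 14–1.
Theta vs Eta: 5 to 10, Eta.
Theta vs Delta: Delta, 10–5.
Eta vs Delta: Eta is ranked higher on 1+3 = 4 ballots, Delta on 11. Delta wins 11–4.
Zeta defeats every rival head-to-head and is the Condorcet winner.

Zeta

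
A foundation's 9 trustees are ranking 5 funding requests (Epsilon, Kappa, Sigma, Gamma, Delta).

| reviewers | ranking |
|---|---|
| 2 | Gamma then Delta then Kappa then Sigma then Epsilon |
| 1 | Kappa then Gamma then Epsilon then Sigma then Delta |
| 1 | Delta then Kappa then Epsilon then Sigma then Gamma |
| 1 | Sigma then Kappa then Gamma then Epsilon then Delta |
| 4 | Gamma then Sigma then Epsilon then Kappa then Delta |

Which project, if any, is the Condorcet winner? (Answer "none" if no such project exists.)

Gamma

Check each pair by majority over 9 ballots:
Epsilon vs Kappa: Epsilon is ranked higher on 4 ballots, Kappa on 5. Kappa wins 5–4.
Epsilon vs Sigma: 1+1 = 2 for Epsilon, 7 for Sigma — Sigma by 7–2.
Epsilon vs Gamma: Epsilon preferred on 1 ballot; Gamma wins 8–1.
Epsilon vs Delta: 1+1+4 = 6 for Epsilon, 3 for Delta — Epsilon by 6–3.
Kappa vs Sigma: 2+1+1 = 4 for Kappa, 5 for Sigma — Sigma by 5–4.
Kappa vs Gamma: 1+1+1 = 3 for Kappa, 6 for Gamma — Gamma by 6–3.
Kappa vs Delta: Kappa preferred on 1+1+4 = 6 ballots; Kappa wins 6–3.
Sigma vs Gamma: 1+1 = 2 for Sigma, 7 for Gamma — Gamma by 7–2.
Sigma vs Delta: Sigma is ranked higher on 1+1+4 = 6 ballots, Delta on 3. Sigma wins 6–3.
Gamma vs Delta: 8 to 1, Gamma.
Gamma beats each of Epsilon, Kappa, Sigma, Delta — Gamma is the Condorcet winner.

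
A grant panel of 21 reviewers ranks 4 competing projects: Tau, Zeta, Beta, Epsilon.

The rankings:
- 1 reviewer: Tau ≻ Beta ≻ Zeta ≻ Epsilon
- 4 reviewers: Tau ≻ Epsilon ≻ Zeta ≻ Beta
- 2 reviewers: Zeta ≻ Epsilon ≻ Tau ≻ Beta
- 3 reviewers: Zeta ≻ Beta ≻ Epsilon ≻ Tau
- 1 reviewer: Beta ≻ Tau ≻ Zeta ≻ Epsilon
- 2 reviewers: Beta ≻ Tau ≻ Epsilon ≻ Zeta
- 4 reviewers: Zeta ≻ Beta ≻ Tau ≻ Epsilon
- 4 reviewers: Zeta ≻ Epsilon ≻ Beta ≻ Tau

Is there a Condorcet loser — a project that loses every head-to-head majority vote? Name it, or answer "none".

Epsilon

Head-to-head results (21 reviewers):
Tau vs Zeta: Zeta, 13–8.
Tau vs Beta: Tau is ranked higher on 1+4+2 = 7 ballots, Beta on 14. Beta wins 14–7.
Tau vs Epsilon: Tau wins 12–9.
Zeta vs Beta: 4+2+3+4+4 = 17 for Zeta, 4 for Beta — Zeta by 17–4.
Zeta–Epsilon: Zeta 15–6.
Beta vs Epsilon: Beta wins 11–10.
Epsilon loses to every other project — it is the Condorcet loser.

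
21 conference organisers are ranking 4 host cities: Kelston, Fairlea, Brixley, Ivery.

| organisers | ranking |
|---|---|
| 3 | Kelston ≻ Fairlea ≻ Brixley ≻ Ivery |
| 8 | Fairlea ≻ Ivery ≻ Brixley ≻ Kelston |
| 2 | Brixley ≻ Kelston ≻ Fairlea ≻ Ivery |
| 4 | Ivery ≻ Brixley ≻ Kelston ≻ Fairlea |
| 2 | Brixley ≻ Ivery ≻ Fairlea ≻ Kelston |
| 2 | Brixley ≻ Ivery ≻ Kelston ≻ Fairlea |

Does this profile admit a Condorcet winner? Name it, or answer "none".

none

Check each pair by majority over 21 ballots:
Kelston vs Fairlea: Kelston preferred on 3+2+4+2 = 11 ballots; Kelston wins 11–10.
Kelston vs Brixley: 3 for Kelston, 18 for Brixley — Brixley by 18–3.
Kelston vs Ivery: 5 to 16, Ivery.
Fairlea vs Brixley: Fairlea, 11–10.
Fairlea vs Ivery: Fairlea, 13–8.
Brixley vs Ivery: 9 to 12, Ivery.
Every city loses at least once (Kelston loses to Brixley; Fairlea loses to Kelston; Brixley loses to Fairlea; Ivery loses to Fairlea). The majority relation contains the cycle Kelston beats Fairlea beats Brixley beats Kelston, so there is no Condorcet winner.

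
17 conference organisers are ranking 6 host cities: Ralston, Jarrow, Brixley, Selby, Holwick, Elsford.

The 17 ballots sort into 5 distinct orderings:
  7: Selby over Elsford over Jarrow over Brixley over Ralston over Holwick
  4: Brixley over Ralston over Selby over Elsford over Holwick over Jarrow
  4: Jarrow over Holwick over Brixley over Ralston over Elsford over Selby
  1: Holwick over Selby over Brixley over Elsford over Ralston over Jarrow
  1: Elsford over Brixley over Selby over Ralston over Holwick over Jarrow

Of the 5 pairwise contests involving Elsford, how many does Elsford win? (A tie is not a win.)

3

Elsford against each rival (17 organisers):
Elsford vs Ralston: 9 to 8, Elsford.
Elsford–Jarrow: Elsford 13–4.
Elsford vs Brixley: 7+1 = 8 for Elsford, 9 for Brixley — Brixley by 9–8.
Elsford vs Selby: Selby wins 12–5.
Elsford vs Holwick: Elsford preferred on 7+4+1 = 12 ballots; Elsford wins 12–5.
Elsford beats Ralston, Jarrow, Holwick; loses to Brixley, Selby — 3 pairwise wins.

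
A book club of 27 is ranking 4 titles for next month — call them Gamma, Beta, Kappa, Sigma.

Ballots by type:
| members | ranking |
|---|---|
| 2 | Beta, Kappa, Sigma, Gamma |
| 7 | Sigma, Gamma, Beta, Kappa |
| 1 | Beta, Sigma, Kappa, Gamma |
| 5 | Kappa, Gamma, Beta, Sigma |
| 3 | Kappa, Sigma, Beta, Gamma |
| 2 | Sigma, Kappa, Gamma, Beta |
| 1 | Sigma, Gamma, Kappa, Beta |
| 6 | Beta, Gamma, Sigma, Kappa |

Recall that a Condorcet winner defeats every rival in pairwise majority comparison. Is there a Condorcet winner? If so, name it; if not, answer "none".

Head-to-head results (27 members):
Gamma vs Beta: 15 to 12, Gamma.
Gamma vs Kappa: Gamma preferred on 7+1+6 = 14 ballots; Gamma wins 14–13.
Gamma vs Sigma: 5+6 = 11 for Gamma, 16 for Sigma — Sigma by 16–11.
Beta vs Kappa: 2+7+1+6 = 16 for Beta, 11 for Kappa — Beta by 16–11.
Beta vs Sigma: Beta preferred on 2+1+5+6 = 14 ballots; Beta wins 14–13.
Kappa vs Sigma: Kappa is ranked higher on 2+5+3 = 10 ballots, Sigma on 17. Sigma wins 17–10.
Every book loses at least once (Gamma loses to Sigma; Beta loses to Gamma; Kappa loses to Gamma; Sigma loses to Beta). The majority relation contains the cycle Gamma → Beta → Sigma → Gamma, so there is no Condorcet winner.

none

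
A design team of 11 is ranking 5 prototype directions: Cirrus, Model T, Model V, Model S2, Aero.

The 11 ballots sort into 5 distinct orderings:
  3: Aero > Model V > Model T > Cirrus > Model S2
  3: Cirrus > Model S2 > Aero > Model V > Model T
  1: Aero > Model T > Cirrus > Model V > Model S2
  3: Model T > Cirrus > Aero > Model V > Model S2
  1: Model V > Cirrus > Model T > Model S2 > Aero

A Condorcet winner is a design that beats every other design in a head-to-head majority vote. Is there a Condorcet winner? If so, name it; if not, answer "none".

none

Head-to-head results (11 engineers):
Cirrus vs Model T: Cirrus is ranked higher on 3+1 = 4 ballots, Model T on 7. Model T wins 7–4.
Cirrus vs Model V: 3+1+3 = 7 for Cirrus, 4 for Model V — Cirrus by 7–4.
Cirrus vs Model S2: Cirrus is ranked higher on 3+3+1+3+1 = 11 ballots, Model S2 on 0. Cirrus wins 11–0.
Cirrus vs Aero: Cirrus preferred on 3+3+1 = 7 ballots; Cirrus wins 7–4.
Model T vs Model V: Model T is ranked higher on 1+3 = 4 ballots, Model V on 7. Model V wins 7–4.
Model T vs Model S2: Model T preferred on 3+1+3+1 = 8 ballots; Model T wins 8–3.
Model T vs Aero: Model T is ranked higher on 3+1 = 4 ballots, Aero on 7. Aero wins 7–4.
Model V vs Model S2: 8 to 3, Model V.
Model V vs Aero: Model V preferred on 1 ballot; Aero wins 10–1.
Model S2 vs Aero: Model S2 preferred on 3+1 = 4 ballots; Aero wins 7–4.
Every design loses at least once (Cirrus loses to Model T; Model T loses to Model V; Model V loses to Cirrus; Model S2 loses to Cirrus; Aero loses to Cirrus). The majority relation contains the cycle Cirrus beats Model V beats Model T beats Cirrus, so there is no Condorcet winner.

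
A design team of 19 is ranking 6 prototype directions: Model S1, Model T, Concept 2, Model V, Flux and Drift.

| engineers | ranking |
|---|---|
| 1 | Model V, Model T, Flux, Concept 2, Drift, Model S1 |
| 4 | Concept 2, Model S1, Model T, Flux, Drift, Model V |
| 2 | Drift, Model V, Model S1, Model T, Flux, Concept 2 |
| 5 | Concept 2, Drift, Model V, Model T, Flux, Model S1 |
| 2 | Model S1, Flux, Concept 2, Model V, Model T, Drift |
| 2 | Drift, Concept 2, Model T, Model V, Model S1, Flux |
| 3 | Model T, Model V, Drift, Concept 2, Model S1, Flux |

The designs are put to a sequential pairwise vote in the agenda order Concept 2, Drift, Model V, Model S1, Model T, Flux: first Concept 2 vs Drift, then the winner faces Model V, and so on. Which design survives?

Round 1: Concept 2 vs Drift — 12–7, Concept 2 advances.
Round 2: Concept 2 vs Model V — 13–6, Concept 2 advances.
Round 3: Concept 2 vs Model S1 — 15–4, Concept 2 advances.
Round 4: Concept 2 vs Model T — 13–6, Concept 2 advances.
Round 5: Concept 2 vs Flux — 14–5, Concept 2 advances.
The agenda winner is Concept 2.

Concept 2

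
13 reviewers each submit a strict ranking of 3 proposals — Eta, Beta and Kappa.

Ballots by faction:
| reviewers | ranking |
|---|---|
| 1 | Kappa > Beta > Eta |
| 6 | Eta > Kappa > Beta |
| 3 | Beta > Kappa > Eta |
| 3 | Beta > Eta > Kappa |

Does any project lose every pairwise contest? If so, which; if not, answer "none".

none

Pairwise majorities:
Eta vs Beta: 6 for Eta, 7 for Beta — Beta by 7–6.
Eta vs Kappa: Eta, 9–4.
Beta vs Kappa: Beta is ranked higher on 3+3 = 6 ballots, Kappa on 7. Kappa wins 7–6.
No project is winless: Eta beats Kappa; Beta beats Eta; Kappa beats Beta. There is no Condorcet loser.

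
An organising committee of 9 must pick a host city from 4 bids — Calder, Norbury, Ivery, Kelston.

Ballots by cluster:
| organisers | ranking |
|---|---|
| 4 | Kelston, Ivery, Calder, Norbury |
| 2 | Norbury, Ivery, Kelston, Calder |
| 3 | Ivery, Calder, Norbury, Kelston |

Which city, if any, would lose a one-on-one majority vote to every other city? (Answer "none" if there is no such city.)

Head-to-head results (9 organisers):
Calder vs Norbury: 7 to 2, Calder.
Calder vs Ivery: Ivery, 9–0.
Calder vs Kelston: Calder preferred on 3 ballots; Kelston wins 6–3.
Norbury vs Ivery: Norbury preferred on 2 ballots; Ivery wins 7–2.
Norbury vs Kelston: Norbury is ranked higher on 2+3 = 5 ballots, Kelston on 4. Norbury wins 5–4.
Ivery vs Kelston: Ivery, 5–4.
No city is winless: Calder beats Norbury; Norbury beats Kelston; Ivery beats Calder; Kelston beats Calder. There is no Condorcet loser.

none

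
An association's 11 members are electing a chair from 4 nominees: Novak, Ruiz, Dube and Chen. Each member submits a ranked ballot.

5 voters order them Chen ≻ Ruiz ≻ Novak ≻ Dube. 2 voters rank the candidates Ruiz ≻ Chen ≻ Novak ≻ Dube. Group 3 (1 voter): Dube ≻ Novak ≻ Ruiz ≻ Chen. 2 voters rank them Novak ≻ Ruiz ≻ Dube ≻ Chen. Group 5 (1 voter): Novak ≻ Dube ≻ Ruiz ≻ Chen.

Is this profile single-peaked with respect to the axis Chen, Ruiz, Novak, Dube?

Axis positions: Chen=1, Ruiz=2, Novak=3, Dube=4.
Group 1 (peak Chen at position 1): ranking walks positions 1-2-3-4, expanding outward from the peak — single-peaked.
Group 2 (peak Ruiz at position 2): ranking walks positions 2-1-3-4, expanding outward from the peak — single-peaked.
Group 3 (peak Dube at position 4): ranking walks positions 4-3-2-1, expanding outward from the peak — single-peaked.
Group 4 (peak Novak at position 3): ranking walks positions 3-2-4-1, expanding outward from the peak — single-peaked.
Group 5 (peak Novak at position 3): ranking walks positions 3-4-2-1, expanding outward from the peak — single-peaked.
Every ranking is single-peaked on this axis.

yes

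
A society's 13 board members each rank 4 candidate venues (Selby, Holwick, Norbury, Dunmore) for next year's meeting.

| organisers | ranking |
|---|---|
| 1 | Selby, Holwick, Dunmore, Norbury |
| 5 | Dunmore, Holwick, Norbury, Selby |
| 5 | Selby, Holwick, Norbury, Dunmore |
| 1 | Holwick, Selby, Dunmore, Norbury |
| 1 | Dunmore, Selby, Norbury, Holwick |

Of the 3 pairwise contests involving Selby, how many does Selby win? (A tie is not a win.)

3

Selby against each rival (13 organisers):
Selby–Holwick: Selby 7–6.
Selby–Norbury: Selby 8–5.
Selby vs Dunmore: 1+5+1 = 7 for Selby, 6 for Dunmore — Selby by 7–6.
Selby beats Holwick, Norbury, Dunmore — 3 pairwise wins.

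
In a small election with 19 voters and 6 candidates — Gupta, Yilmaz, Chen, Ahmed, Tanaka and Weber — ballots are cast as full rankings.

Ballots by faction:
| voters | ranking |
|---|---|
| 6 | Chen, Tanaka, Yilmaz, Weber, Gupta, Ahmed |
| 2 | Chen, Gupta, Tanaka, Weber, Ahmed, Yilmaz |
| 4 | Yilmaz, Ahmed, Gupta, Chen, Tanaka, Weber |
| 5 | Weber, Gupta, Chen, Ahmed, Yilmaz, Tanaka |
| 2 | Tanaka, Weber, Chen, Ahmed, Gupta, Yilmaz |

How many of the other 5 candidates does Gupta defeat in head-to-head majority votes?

2

Gupta against each rival (19 voters):
Gupta vs Yilmaz: 2+5+2 = 9 for Gupta, 10 for Yilmaz — Yilmaz by 10–9.
Gupta vs Chen: Gupta preferred on 4+5 = 9 ballots; Chen wins 10–9.
Gupta–Ahmed: Gupta 13–6.
Gupta vs Tanaka: 2+4+5 = 11 for Gupta, 8 for Tanaka — Gupta by 11–8.
Gupta–Weber: Weber 13–6.
Gupta beats Ahmed, Tanaka; loses to Yilmaz, Chen, Weber — 2 pairwise wins.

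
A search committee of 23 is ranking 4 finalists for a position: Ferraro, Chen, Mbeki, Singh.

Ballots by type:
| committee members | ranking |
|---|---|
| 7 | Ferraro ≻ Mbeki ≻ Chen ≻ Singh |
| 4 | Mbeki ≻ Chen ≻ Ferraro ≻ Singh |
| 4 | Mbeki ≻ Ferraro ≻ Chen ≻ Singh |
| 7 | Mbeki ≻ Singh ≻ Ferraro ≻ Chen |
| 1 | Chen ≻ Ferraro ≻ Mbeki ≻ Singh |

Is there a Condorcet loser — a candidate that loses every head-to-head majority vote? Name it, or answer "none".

Singh

Head-to-head results (23 committee members):
Ferraro vs Chen: Ferraro, 18–5.
Ferraro vs Mbeki: 8 to 15, Mbeki.
Ferraro–Singh: Ferraro 16–7.
Chen vs Mbeki: Chen preferred on 1 ballot; Mbeki wins 22–1.
Chen vs Singh: Chen wins 16–7.
Mbeki vs Singh: Mbeki wins 23–0.
Only Singh has no wins; Singh is the Condorcet loser.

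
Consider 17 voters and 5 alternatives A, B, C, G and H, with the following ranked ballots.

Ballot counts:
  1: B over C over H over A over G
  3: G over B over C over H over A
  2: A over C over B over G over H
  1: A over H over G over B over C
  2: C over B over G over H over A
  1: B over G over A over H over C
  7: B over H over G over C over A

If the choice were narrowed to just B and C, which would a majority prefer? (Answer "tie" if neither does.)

Ballots ranking B above C: 1 + 3 + 1 + 1 + 7 = 13.
Ballots ranking C above B: 17 − 13 = 4.
B wins the head-to-head 13–4.

B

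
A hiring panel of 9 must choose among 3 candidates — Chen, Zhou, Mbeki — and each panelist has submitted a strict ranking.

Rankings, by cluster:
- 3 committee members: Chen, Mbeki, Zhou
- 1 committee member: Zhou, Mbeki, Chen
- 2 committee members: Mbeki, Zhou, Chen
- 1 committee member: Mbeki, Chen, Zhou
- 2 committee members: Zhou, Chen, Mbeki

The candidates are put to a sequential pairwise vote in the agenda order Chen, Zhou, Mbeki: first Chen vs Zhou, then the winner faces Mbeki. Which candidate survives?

Round 1: Chen vs Zhou — 4–5, Zhou advances.
Round 2: Zhou vs Mbeki — 3–6, Mbeki advances.
Mbeki survives the agenda.

Mbeki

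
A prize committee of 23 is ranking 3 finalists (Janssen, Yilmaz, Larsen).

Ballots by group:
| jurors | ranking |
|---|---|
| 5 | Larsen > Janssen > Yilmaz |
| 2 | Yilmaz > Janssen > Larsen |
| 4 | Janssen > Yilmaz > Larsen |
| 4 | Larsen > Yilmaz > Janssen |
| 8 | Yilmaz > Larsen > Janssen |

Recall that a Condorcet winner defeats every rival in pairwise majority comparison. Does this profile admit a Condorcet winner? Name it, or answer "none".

Yilmaz

Pairwise majorities:
Janssen vs Yilmaz: 5+4 = 9 for Janssen, 14 for Yilmaz — Yilmaz by 14–9.
Janssen vs Larsen: Larsen, 17–6.
Yilmaz–Larsen: Yilmaz 14–9.
Only Yilmaz has no losses; Yilmaz is the Condorcet winner.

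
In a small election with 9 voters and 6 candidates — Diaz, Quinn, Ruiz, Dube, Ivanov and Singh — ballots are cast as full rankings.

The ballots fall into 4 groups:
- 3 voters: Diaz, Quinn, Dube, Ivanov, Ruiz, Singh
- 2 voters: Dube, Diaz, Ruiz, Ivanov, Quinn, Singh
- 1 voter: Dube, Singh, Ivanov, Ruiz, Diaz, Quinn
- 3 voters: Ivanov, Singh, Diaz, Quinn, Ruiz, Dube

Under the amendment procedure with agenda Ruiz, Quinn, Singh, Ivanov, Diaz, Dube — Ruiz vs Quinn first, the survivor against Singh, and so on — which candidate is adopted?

Round 1: Ruiz vs Quinn — 3–6, Quinn advances.
Round 2: Quinn vs Singh — 5–4, Quinn advances.
Round 3: Quinn vs Ivanov — 3–6, Ivanov advances.
Round 4: Ivanov vs Diaz — 4–5, Diaz advances.
Round 5: Diaz vs Dube — 6–3, Diaz advances.
The agenda winner is Diaz.

Diaz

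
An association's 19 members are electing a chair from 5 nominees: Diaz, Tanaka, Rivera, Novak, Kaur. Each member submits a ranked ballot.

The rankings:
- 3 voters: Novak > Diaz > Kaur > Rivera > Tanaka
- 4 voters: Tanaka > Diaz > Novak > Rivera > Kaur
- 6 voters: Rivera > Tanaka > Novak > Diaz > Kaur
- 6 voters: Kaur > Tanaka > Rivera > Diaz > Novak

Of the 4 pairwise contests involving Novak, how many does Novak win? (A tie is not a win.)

Novak against each rival (19 voters):
Novak vs Diaz: Diaz wins 10–9.
Novak vs Tanaka: Novak preferred on 3 ballots; Tanaka wins 16–3.
Novak vs Rivera: Rivera wins 12–7.
Novak vs Kaur: 13 to 6, Novak.
Novak beats Kaur; loses to Diaz, Tanaka, Rivera — 1 pairwise win.

1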